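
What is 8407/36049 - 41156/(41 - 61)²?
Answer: -370067461/3604900 ≈ -102.66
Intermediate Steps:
8407/36049 - 41156/(41 - 61)² = 8407*(1/36049) - 41156/((-20)²) = 8407/36049 - 41156/400 = 8407/36049 - 41156*1/400 = 8407/36049 - 10289/100 = -370067461/3604900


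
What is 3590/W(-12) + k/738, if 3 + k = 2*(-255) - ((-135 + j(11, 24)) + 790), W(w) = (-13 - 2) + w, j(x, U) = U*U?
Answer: -149806/1107 ≈ -135.33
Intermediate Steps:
j(x, U) = U**2
W(w) = -15 + w
k = -1744 (k = -3 + (2*(-255) - ((-135 + 24**2) + 790)) = -3 + (-510 - ((-135 + 576) + 790)) = -3 + (-510 - (441 + 790)) = -3 + (-510 - 1*1231) = -3 + (-510 - 1231) = -3 - 1741 = -1744)
3590/W(-12) + k/738 = 3590/(-15 - 12) - 1744/738 = 3590/(-27) - 1744*1/738 = 3590*(-1/27) - 872/369 = -3590/27 - 872/369 = -149806/1107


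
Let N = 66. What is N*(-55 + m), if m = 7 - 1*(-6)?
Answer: -2772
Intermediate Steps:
m = 13 (m = 7 + 6 = 13)
N*(-55 + m) = 66*(-55 + 13) = 66*(-42) = -2772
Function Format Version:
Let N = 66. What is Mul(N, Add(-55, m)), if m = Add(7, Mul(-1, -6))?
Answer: -2772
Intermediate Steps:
m = 13 (m = Add(7, 6) = 13)
Mul(N, Add(-55, m)) = Mul(66, Add(-55, 13)) = Mul(66, -42) = -2772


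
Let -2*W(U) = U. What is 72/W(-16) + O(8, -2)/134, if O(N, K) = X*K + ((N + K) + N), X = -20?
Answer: 630/67 ≈ 9.4030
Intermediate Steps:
W(U) = -U/2
O(N, K) = -19*K + 2*N (O(N, K) = -20*K + ((N + K) + N) = -20*K + ((K + N) + N) = -20*K + (K + 2*N) = -19*K + 2*N)
72/W(-16) + O(8, -2)/134 = 72/((-1/2*(-16))) + (-19*(-2) + 2*8)/134 = 72/8 + (38 + 16)*(1/134) = 72*(1/8) + 54*(1/134) = 9 + 27/67 = 630/67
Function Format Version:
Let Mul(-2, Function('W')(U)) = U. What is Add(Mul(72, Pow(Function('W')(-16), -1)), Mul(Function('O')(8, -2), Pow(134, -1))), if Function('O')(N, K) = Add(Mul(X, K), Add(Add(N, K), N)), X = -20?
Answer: Rational(630, 67) ≈ 9.4030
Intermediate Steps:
Function('W')(U) = Mul(Rational(-1, 2), U)
Function('O')(N, K) = Add(Mul(-19, K), Mul(2, N)) (Function('O')(N, K) = Add(Mul(-20, K), Add(Add(N, K), N)) = Add(Mul(-20, K), Add(Add(K, N), N)) = Add(Mul(-20, K), Add(K, Mul(2, N))) = Add(Mul(-19, K), Mul(2, N)))
Add(Mul(72, Pow(Function('W')(-16), -1)), Mul(Function('O')(8, -2), Pow(134, -1))) = Add(Mul(72, Pow(Mul(Rational(-1, 2), -16), -1)), Mul(Add(Mul(-19, -2), Mul(2, 8)), Pow(134, -1))) = Add(Mul(72, Pow(8, -1)), Mul(Add(38, 16), Rational(1, 134))) = Add(Mul(72, Rational(1, 8)), Mul(54, Rational(1, 134))) = Add(9, Rational(27, 67)) = Rational(630, 67)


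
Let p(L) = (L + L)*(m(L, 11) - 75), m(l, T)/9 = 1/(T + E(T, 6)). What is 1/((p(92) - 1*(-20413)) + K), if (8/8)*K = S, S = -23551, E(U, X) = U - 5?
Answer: -17/286290 ≈ -5.9380e-5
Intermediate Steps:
E(U, X) = -5 + U
m(l, T) = 9/(-5 + 2*T) (m(l, T) = 9/(T + (-5 + T)) = 9/(-5 + 2*T))
p(L) = -2532*L/17 (p(L) = (L + L)*(9/(-5 + 2*11) - 75) = (2*L)*(9/(-5 + 22) - 75) = (2*L)*(9/17 - 75) = (2*L)*(-1266/17) = -2532*L/17)
K = -23551
1/((p(92) - 1*(-20413)) + K) = 1/((-2532/17*92 - 1*(-20413)) - 23551) = 1/((-232944/17 + 20413) - 23551) = 1/(114077/17 - 23551) = 1/(-286290/17) = -17/286290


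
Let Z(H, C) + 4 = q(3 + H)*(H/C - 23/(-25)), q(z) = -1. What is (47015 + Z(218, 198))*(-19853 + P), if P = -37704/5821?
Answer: -13449973651148791/14406975 ≈ -9.3357e+8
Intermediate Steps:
Z(H, C) = -123/25 - H/C (Z(H, C) = -4 - (H/C - 23/(-25)) = -4 - (H/C - 23*(-1/25)) = -4 - (H/C + 23/25) = -4 - (23/25 + H/C) = -4 + (-23/25 - H/C) = -123/25 - H/C)
P = -37704/5821 (P = -37704*1/5821 = -37704/5821 ≈ -6.4772)
(47015 + Z(218, 198))*(-19853 + P) = (47015 + (-123/25 - 1*218/198))*(-19853 - 37704/5821) = (47015 + (-123/25 - 1*218*1/198))*(-115602017/5821) = (47015 + (-123/25 - 109/99))*(-115602017/5821) = (47015 - 14902/2475)*(-115602017/5821) = (116347223/2475)*(-115602017/5821) = -13449973651148791/14406975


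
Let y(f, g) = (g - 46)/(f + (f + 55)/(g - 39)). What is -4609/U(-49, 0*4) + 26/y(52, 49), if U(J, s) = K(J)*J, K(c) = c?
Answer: 6500472/12005 ≈ 541.48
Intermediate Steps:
y(f, g) = (-46 + g)/(f + (55 + f)/(-39 + g))
U(J, s) = J² (U(J, s) = J*J = J²)
-4609/U(-49, 0*4) + 26/y(52, 49) = -4609/((-49)²) + 26/(((1794 + 49² - 85*49)/(55 - 38*52 + 52*49))) = -4609/2401 + 26/(((1794 + 2401 - 4165)/(55 - 1976 + 2548))) = -4609*1/2401 + 26/((30/627)) = -4609/2401 + 26/(((1/627)*30)) = -4609/2401 + 26/(10/209) = -4609/2401 + 26*(209/10) = -4609/2401 + 2717/5 = 6500472/12005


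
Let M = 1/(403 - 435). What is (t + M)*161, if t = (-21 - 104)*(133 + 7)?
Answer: -90160161/32 ≈ -2.8175e+6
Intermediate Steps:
t = -17500 (t = -125*140 = -17500)
M = -1/32 (M = 1/(-32) = -1/32 ≈ -0.031250)
(t + M)*161 = (-17500 - 1/32)*161 = -560001/32*161 = -90160161/32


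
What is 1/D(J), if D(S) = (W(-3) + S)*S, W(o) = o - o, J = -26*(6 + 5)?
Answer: 1/81796 ≈ 1.2226e-5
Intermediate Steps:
J = -286 (J = -26*11 = -286)
W(o) = 0
D(S) = S² (D(S) = (0 + S)*S = S*S = S²)
1/D(J) = 1/((-286)²) = 1/81796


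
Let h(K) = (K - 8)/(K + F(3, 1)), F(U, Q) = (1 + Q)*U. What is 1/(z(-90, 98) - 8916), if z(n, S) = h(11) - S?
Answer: -17/153235 ≈ -0.00011094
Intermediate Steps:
F(U, Q) = U*(1 + Q)
h(K) = (-8 + K)/(6 + K) (h(K) = (K - 8)/(K + 3*(1 + 1)) = (-8 + K)/(K + 3*2) = (-8 + K)/(K + 6) = (-8 + K)/(6 + K))
z(n, S) = 3/17 - S (z(n, S) = (-8 + 11)/(6 + 11) - S = 3/17 - S)
1/(z(-90, 98) - 8916) = 1/((3/17 - 1*98) - 8916) = 1/((3/17 - 98) - 8916) = 1/(-1663/17 - 8916) = 1/(-153235/17) = -17/153235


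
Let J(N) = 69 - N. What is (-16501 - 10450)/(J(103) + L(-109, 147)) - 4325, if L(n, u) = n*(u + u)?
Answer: -138719049/32080 ≈ -4324.2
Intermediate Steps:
L(n, u) = 2*n*u (L(n, u) = n*(2*u) = 2*n*u)
(-16501 - 10450)/(J(103) + L(-109, 147)) - 4325 = (-16501 - 10450)/((69 - 1*103) + 2*(-109)*147) - 4325 = -26951/((69 - 103) - 32046) - 4325 = -26951/(-34 - 32046) - 4325 = -26951/(-32080) - 4325 = -26951*(-1/32080) - 4325 = 26951/32080 - 4325 = -138719049/32080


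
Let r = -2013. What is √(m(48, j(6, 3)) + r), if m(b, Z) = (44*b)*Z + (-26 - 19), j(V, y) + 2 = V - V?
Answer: 3*I*√698 ≈ 79.259*I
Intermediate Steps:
j(V, y) = -2 (j(V, y) = -2 + (V - V) = -2 + 0 = -2)
m(b, Z) = -45 + 44*Z*b (m(b, Z) = 44*Z*b - 45 = -45 + 44*Z*b)
√(m(48, j(6, 3)) + r) = √((-45 + 44*(-2)*48) - 2013) = √((-45 - 4224) - 2013) = √(-4269 - 2013) = √(-6282) = 3*I*√698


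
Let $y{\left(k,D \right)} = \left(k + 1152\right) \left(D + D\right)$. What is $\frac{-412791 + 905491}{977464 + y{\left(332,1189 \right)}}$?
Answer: $\frac{123175}{1126604} \approx 0.10933$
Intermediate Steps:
$y{\left(k,D \right)} = 2 D \left(1152 + k\right)$ ($y{\left(k,D \right)} = \left(1152 + k\right) 2 D = 2 D \left(1152 + k\right)$)
$\frac{-412791 + 905491}{977464 + y{\left(332,1189 \right)}} = \frac{-412791 + 905491}{977464 + 2 \cdot 1189 \left(1152 + 332\right)} = \frac{492700}{977464 + 2 \cdot 1189 \cdot 1484} = \frac{492700}{977464 + 3528952} = \frac{492700}{4506416} = 492700 \cdot \frac{1}{4506416} = \frac{123175}{1126604}$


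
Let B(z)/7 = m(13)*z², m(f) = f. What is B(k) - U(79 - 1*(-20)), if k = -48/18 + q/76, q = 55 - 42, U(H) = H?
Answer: 24315835/51984 ≈ 467.76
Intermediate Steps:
q = 13
k = -569/228 (k = -48/18 + 13/76 = -48*1/18 + 13*(1/76) = -8/3 + 13/76 = -569/228 ≈ -2.4956)
B(z) = 91*z² (B(z) = 7*(13*z²) = 91*z²)
B(k) - U(79 - 1*(-20)) = 91*(-569/228)² - (79 - 1*(-20)) = 91*(323761/51984) - (79 + 20) = 29462251/51984 - 1*99 = 29462251/51984 - 99 = 24315835/51984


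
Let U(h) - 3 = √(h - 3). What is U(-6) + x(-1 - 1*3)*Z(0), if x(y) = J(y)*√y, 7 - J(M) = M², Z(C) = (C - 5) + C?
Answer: 3 + 93*I ≈ 3.0 + 93.0*I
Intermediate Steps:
U(h) = 3 + √(-3 + h) (U(h) = 3 + √(h - 3) = 3 + √(-3 + h))
Z(C) = -5 + 2*C (Z(C) = (-5 + C) + C = -5 + 2*C)
J(M) = 7 - M²
x(y) = √y*(7 - y²) (x(y) = (7 - y²)*√y = √y*(7 - y²))
U(-6) + x(-1 - 1*3)*Z(0) = (3 + √(-3 - 6)) + (√(-1 - 1*3)*(7 - (-1 - 1*3)²))*(-5 + 2*0) = (3 + √(-9)) + (√(-1 - 3)*(7 - (-1 - 3)²))*(-5 + 0) = (3 + 3*I) + (√(-4)*(7 - 1*(-4)²))*(-5) = (3 + 3*I) + ((2*I)*(7 - 1*16))*(-5) = (3 + 3*I) + ((2*I)*(7 - 16))*(-5) = (3 + 3*I) + ((2*I)*(-9))*(-5) = (3 + 3*I) - 18*I*(-5) = (3 + 3*I) + 90*I = 3 + 93*I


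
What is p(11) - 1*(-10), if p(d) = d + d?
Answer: 32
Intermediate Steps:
p(d) = 2*d
p(11) - 1*(-10) = 2*11 - 1*(-10) = 22 + 10 = 32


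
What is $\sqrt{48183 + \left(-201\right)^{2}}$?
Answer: $2 \sqrt{22146} \approx 297.63$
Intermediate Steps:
$\sqrt{48183 + \left(-201\right)^{2}} = \sqrt{48183 + 40401} = \sqrt{88584} = 2 \sqrt{22146}$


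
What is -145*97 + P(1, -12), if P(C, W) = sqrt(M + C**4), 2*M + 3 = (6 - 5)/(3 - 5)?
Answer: -14065 + I*sqrt(3)/2 ≈ -14065.0 + 0.86602*I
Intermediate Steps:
M = -7/4 (M = -3/2 + ((6 - 5)/(3 - 5))/2 = -3/2 + (1/(-2))/2 = -3/2 + (1*(-1/2))/2 = -3/2 + (1/2)*(-1/2) = -3/2 - 1/4 = -7/4 ≈ -1.7500)
P(C, W) = sqrt(-7/4 + C**4)
-145*97 + P(1, -12) = -145*97 + sqrt(-7 + 4*1**4)/2 = -14065 + sqrt(-7 + 4*1)/2 = -14065 + sqrt(-7 + 4)/2 = -14065 + sqrt(-3)/2 = -14065 + (I*sqrt(3))/2 = -14065 + I*sqrt(3)/2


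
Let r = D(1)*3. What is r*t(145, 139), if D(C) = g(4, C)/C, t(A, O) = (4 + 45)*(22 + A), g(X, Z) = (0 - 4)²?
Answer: 392784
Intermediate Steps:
g(X, Z) = 16 (g(X, Z) = (-4)² = 16)
t(A, O) = 1078 + 49*A (t(A, O) = 49*(22 + A) = 1078 + 49*A)
D(C) = 16/C
r = 48 (r = (16/1)*3 = (16*1)*3 = 16*3 = 48)
r*t(145, 139) = 48*(1078 + 49*145) = 48*(1078 + 7105) = 48*8183 = 392784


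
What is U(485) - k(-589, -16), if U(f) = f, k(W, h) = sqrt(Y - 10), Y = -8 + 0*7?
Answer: 485 - 3*I*sqrt(2) ≈ 485.0 - 4.2426*I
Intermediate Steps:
Y = -8 (Y = -8 + 0 = -8)
k(W, h) = 3*I*sqrt(2) (k(W, h) = sqrt(-8 - 10) = sqrt(-18) = 3*I*sqrt(2))
U(485) - k(-589, -16) = 485 - 3*I*sqrt(2)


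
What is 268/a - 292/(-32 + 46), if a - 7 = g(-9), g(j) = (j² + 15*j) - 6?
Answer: -9614/371 ≈ -25.914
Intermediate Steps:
g(j) = -6 + j² + 15*j
a = -53 (a = 7 + (-6 + (-9)² + 15*(-9)) = 7 + (-6 + 81 - 135) = 7 - 60 = -53)
268/a - 292/(-32 + 46) = 268/(-53) - 292/(-32 + 46) = 268*(-1/53) - 292/14 = -268/53 - 292*1/14 = -268/53 - 146/7 = -9614/371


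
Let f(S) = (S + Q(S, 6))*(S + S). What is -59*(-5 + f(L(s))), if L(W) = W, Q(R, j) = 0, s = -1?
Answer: 177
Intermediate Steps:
f(S) = 2*S² (f(S) = (S + 0)*(S + S) = S*(2*S) = 2*S²)
-59*(-5 + f(L(s))) = -59*(-5 + 2*(-1)²) = -59*(-5 + 2*1) = -59*(-5 + 2) = -59*(-3) = 177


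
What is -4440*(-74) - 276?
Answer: 328284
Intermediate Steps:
-4440*(-74) - 276 = -370*(-888) - 276 = 328560 - 276 = 328284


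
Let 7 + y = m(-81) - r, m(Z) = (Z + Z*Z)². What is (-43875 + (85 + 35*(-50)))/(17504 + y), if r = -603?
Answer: -2277/2100425 ≈ -0.0010841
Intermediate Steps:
m(Z) = (Z + Z²)²
y = 41990996 (y = -7 + ((-81)²*(1 - 81)² - 1*(-603)) = -7 + (6561*(-80)² + 603) = -7 + (6561*6400 + 603) = -7 + (41990400 + 603) = -7 + 41991003 = 41990996)
(-43875 + (85 + 35*(-50)))/(17504 + y) = (-43875 + (85 + 35*(-50)))/(17504 + 41990996) = (-43875 + (85 - 1750))/42008500 = (-43875 - 1665)*(1/42008500) = -45540*1/42008500 = -2277/2100425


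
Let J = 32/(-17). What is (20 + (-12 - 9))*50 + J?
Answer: -882/17 ≈ -51.882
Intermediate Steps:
J = -32/17 (J = 32*(-1/17) = -32/17 ≈ -1.8824)
(20 + (-12 - 9))*50 + J = (20 + (-12 - 9))*50 - 32/17 = (20 - 21)*50 - 32/17 = -1*50 - 32/17 = -50 - 32/17 = -882/17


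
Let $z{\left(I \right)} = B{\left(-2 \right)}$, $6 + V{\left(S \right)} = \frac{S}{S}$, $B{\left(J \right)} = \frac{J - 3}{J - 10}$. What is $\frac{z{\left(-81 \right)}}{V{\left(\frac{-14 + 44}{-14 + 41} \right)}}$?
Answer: $- \frac{1}{12} \approx -0.083333$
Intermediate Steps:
$B{\left(J \right)} = \frac{-3 + J}{-10 + J}$
$V{\left(S \right)} = -5$ ($V{\left(S \right)} = -6 + \frac{S}{S} = -6 + 1 = -5$)
$z{\left(I \right)} = \frac{5}{12}$ ($z{\left(I \right)} = \frac{-3 - 2}{-10 - 2} = \frac{1}{-12} \left(-5\right) = \left(- \frac{1}{12}\right) \left(-5\right) = \frac{5}{12}$)
$\frac{z{\left(-81 \right)}}{V{\left(\frac{-14 + 44}{-14 + 41} \right)}} = \frac{5}{12 \left(-5\right)} = \frac{5}{12} \left(- \frac{1}{5}\right) = - \frac{1}{12}$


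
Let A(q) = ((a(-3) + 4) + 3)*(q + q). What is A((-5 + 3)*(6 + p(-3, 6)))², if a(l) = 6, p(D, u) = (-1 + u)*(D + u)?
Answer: 1192464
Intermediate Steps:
A(q) = 26*q (A(q) = ((6 + 4) + 3)*(q + q) = (10 + 3)*(2*q) = 13*(2*q) = 26*q)
A((-5 + 3)*(6 + p(-3, 6)))² = (26*((-5 + 3)*(6 + (6² - 1*(-3) - 1*6 - 3*6))))² = (26*(-2*(6 + (36 + 3 - 6 - 18))))² = (26*(-2*(6 + 15)))² = (26*(-2*21))² = (26*(-42))² = (-1092)² = 1192464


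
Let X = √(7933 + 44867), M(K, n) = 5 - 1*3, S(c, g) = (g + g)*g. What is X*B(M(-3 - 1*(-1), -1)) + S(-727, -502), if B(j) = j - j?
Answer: 504008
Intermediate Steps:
S(c, g) = 2*g² (S(c, g) = (2*g)*g = 2*g²)
M(K, n) = 2 (M(K, n) = 5 - 3 = 2)
X = 40*√33 (X = √52800 = 40*√33 ≈ 229.78)
B(j) = 0
X*B(M(-3 - 1*(-1), -1)) + S(-727, -502) = (40*√33)*0 + 2*(-502)² = 0 + 2*252004 = 0 + 504008 = 504008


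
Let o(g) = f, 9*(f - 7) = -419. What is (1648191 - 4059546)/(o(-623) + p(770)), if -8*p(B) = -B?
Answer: -86808780/2041 ≈ -42533.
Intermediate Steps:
p(B) = B/8 (p(B) = -(-1)*B/8 = B/8)
f = -356/9 (f = 7 + (1/9)*(-419) = 7 - 419/9 = -356/9 ≈ -39.556)
o(g) = -356/9
(1648191 - 4059546)/(o(-623) + p(770)) = (1648191 - 4059546)/(-356/9 + (1/8)*770) = -2411355/(-356/9 + 385/4) = -2411355/2041/36 = -2411355*36/2041 = -86808780/2041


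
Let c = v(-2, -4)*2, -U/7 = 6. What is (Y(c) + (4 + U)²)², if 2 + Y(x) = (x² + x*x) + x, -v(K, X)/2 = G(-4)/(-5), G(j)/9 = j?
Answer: 5898547204/625 ≈ 9.4377e+6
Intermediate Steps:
U = -42 (U = -7*6 = -42)
G(j) = 9*j
v(K, X) = -72/5 (v(K, X) = -2*9*(-4)/(-5) = -(-72)*(-1)/5 = -2*36/5 = -72/5)
c = -144/5 (c = -72/5*2 = -144/5 ≈ -28.800)
Y(x) = -2 + x + 2*x² (Y(x) = -2 + ((x² + x*x) + x) = -2 + ((x² + x²) + x) = -2 + (2*x² + x) = -2 + (x + 2*x²) = -2 + x + 2*x²)
(Y(c) + (4 + U)²)² = ((-2 - 144/5 + 2*(-144/5)²) + (4 - 42)²)² = ((-2 - 144/5 + 2*(20736/25)) + (-38)²)² = ((-2 - 144/5 + 41472/25) + 1444)² = (40702/25 + 1444)² = (76802/25)² = 5898547204/625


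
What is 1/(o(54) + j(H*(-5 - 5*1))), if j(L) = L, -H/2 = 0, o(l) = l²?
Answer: 1/2916 ≈ 0.00034294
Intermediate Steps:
H = 0 (H = -2*0 = 0)
1/(o(54) + j(H*(-5 - 5*1))) = 1/(54² + 0*(-5 - 5*1)) = 1/(2916 + 0*(-5 - 5)) = 1/(2916 + 0*(-10)) = 1/(2916 + 0) = 1/2916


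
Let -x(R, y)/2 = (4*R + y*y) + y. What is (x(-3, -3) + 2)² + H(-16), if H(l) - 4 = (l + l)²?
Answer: 1224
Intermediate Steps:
x(R, y) = -8*R - 2*y - 2*y² (x(R, y) = -2*((4*R + y*y) + y) = -2*((4*R + y²) + y) = -2*((y² + 4*R) + y) = -2*(y + y² + 4*R) = -8*R - 2*y - 2*y²)
H(l) = 4 + 4*l² (H(l) = 4 + (l + l)² = 4 + (2*l)² = 4 + 4*l²)
(x(-3, -3) + 2)² + H(-16) = ((-8*(-3) - 2*(-3) - 2*(-3)²) + 2)² + (4 + 4*(-16)²) = ((24 + 6 - 2*9) + 2)² + (4 + 4*256) = ((24 + 6 - 18) + 2)² + (4 + 1024) = (12 + 2)² + 1028 = 14² + 1028 = 196 + 1028 = 1224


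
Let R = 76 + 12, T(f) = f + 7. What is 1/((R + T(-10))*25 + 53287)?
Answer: 1/55412 ≈ 1.8047e-5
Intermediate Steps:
T(f) = 7 + f
R = 88
1/((R + T(-10))*25 + 53287) = 1/((88 + (7 - 10))*25 + 53287) = 1/((88 - 3)*25 + 53287) = 1/(85*25 + 53287) = 1/(2125 + 53287) = 1/55412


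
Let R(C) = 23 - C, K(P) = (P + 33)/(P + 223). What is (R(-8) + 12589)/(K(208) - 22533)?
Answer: -2719610/4855741 ≈ -0.56008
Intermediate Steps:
K(P) = (33 + P)/(223 + P)
(R(-8) + 12589)/(K(208) - 22533) = ((23 - 1*(-8)) + 12589)/((33 + 208)/(223 + 208) - 22533) = ((23 + 8) + 12589)/(241/431 - 22533) = (31 + 12589)/((1/431)*241 - 22533) = 12620/(241/431 - 22533) = 12620/(-9711482/431) = 12620*(-431/9711482) = -2719610/4855741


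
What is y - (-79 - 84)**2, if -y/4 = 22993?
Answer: -118541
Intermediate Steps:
y = -91972 (y = -4*22993 = -91972)
y - (-79 - 84)**2 = -91972 - (-79 - 84)**2 = -91972 - 1*(-163)**2 = -91972 - 1*26569 = -91972 - 26569 = -118541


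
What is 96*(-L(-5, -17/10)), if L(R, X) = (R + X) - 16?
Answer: 10896/5 ≈ 2179.2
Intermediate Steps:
L(R, X) = -16 + R + X
96*(-L(-5, -17/10)) = 96*(-(-16 - 5 - 17/10)) = 96*(-1*(-227/10)) = 96*(227/10) = 10896/5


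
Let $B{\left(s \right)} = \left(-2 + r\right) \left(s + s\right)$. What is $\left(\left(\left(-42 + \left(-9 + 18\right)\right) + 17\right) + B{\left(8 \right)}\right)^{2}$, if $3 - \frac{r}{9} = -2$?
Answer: $451584$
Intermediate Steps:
$r = 45$ ($r = 27 - -18 = 27 + 18 = 45$)
$B{\left(s \right)} = 86 s$ ($B{\left(s \right)} = \left(-2 + 45\right) \left(s + s\right) = 43 \cdot 2 s = 86 s$)
$\left(\left(\left(-42 + \left(-9 + 18\right)\right) + 17\right) + B{\left(8 \right)}\right)^{2} = \left(\left(\left(-42 + \left(-9 + 18\right)\right) + 17\right) + 86 \cdot 8\right)^{2} = \left(\left(\left(-42 + 9\right) + 17\right) + 688\right)^{2} = \left(\left(-33 + 17\right) + 688\right)^{2} = \left(-16 + 688\right)^{2} = 672^{2} = 451584$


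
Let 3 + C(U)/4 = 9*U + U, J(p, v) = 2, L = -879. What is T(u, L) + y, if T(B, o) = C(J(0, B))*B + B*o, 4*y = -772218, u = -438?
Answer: 324327/2 ≈ 1.6216e+5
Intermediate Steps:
y = -386109/2 (y = (¼)*(-772218) = -386109/2 ≈ -1.9305e+5)
C(U) = -12 + 40*U (C(U) = -12 + 4*(9*U + U) = -12 + 4*(10*U) = -12 + 40*U)
T(B, o) = 68*B + B*o (T(B, o) = (-12 + 40*2)*B + B*o = (-12 + 80)*B + B*o = 68*B + B*o)
T(u, L) + y = -438*(68 - 879) - 386109/2 = -438*(-811) - 386109/2 = 355218 - 386109/2 = 324327/2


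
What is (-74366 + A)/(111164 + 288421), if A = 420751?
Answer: 69277/79917 ≈ 0.86686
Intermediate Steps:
(-74366 + A)/(111164 + 288421) = (-74366 + 420751)/(111164 + 288421) = 346385/399585 = 346385*(1/399585) = 69277/79917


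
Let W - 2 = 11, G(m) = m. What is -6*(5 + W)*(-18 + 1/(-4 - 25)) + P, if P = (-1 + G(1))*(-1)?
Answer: 56484/29 ≈ 1947.7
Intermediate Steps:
W = 13 (W = 2 + 11 = 13)
P = 0 (P = (-1 + 1)*(-1) = 0*(-1) = 0)
-6*(5 + W)*(-18 + 1/(-4 - 25)) + P = -6*(5 + 13)*(-18 + 1/(-4 - 25)) + 0 = -108*(-18 + 1/(-29)) + 0 = -108*(-18 - 1/29) + 0 = -108*(-523)/29 + 0 = -6*(-9414/29) + 0 = 56484/29 + 0 = 56484/29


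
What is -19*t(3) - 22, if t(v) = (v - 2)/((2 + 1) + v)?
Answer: -151/6 ≈ -25.167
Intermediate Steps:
t(v) = (-2 + v)/(3 + v)
-19*t(3) - 22 = -19*(-2 + 3)/(3 + 3) - 22 = -19/6 - 22 = -151/6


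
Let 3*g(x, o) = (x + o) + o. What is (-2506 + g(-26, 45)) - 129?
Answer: -7841/3 ≈ -2613.7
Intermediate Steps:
g(x, o) = x/3 + 2*o/3 (g(x, o) = ((x + o) + o)/3 = ((o + x) + o)/3 = (x + 2*o)/3 = x/3 + 2*o/3)
(-2506 + g(-26, 45)) - 129 = (-2506 + ((⅓)*(-26) + (⅔)*45)) - 129 = (-2506 + (-26/3 + 30)) - 129 = (-2506 + 64/3) - 129 = -7454/3 - 129 = -7841/3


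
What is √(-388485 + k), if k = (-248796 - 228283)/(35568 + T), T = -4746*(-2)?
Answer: 7*I*√4024504284315/22530 ≈ 623.29*I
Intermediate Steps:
T = 9492
k = -477079/45060 (k = (-248796 - 228283)/(35568 + 9492) = -477079/45060 ≈ -10.588)
√(-388485 + k) = √(-388485 - 477079/45060) = √(-17505611179/45060) = 7*I*√4024504284315/22530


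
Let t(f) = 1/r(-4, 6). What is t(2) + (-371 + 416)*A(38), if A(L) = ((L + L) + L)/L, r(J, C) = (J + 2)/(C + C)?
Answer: 129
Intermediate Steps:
r(J, C) = (2 + J)/(2*C) (r(J, C) = (2 + J)/((2*C)) = (2 + J)*(1/(2*C)) = (2 + J)/(2*C))
A(L) = 3 (A(L) = (2*L + L)/L = (3*L)/L = 3)
t(f) = -6 (t(f) = 1/((½)*(2 - 4)/6) = 1/((½)*(⅙)*(-2)) = 1/(-⅙) = -6)
t(2) + (-371 + 416)*A(38) = -6 + (-371 + 416)*3 = -6 + 45*3 = -6 + 135 = 129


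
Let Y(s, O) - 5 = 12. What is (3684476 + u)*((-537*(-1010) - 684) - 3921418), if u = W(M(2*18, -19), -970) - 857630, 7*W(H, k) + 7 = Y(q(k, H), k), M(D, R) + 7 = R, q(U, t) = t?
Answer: -66877906994224/7 ≈ -9.5540e+12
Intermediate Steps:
Y(s, O) = 17 (Y(s, O) = 5 + 12 = 17)
M(D, R) = -7 + R
W(H, k) = 10/7 (W(H, k) = -1 + (1/7)*17 = -1 + 17/7 = 10/7)
u = -6003400/7 (u = 10/7 - 857630 = -6003400/7 ≈ -8.5763e+5)
(3684476 + u)*((-537*(-1010) - 684) - 3921418) = (3684476 - 6003400/7)*((-537*(-1010) - 684) - 3921418) = 19787932*((542370 - 684) - 3921418)/7 = 19787932*(541686 - 3921418)/7 = (19787932/7)*(-3379732) = -66877906994224/7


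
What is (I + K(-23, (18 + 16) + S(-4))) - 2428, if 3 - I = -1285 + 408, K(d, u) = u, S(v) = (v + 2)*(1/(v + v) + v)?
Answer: -6023/4 ≈ -1505.8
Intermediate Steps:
S(v) = (2 + v)*(v + 1/(2*v)) (S(v) = (2 + v)*(1/(2*v) + v) = (2 + v)*(v + 1/(2*v)))
I = 880 (I = 3 - (-1285 + 408) = 3 - 1*(-877) = 3 + 877 = 880)
(I + K(-23, (18 + 16) + S(-4))) - 2428 = (880 + ((18 + 16) + (½ + 1/(-4) + (-4)² + 2*(-4)))) - 2428 = (880 + (34 + (½ - ¼ + 16 - 8))) - 2428 = (880 + (34 + 33/4)) - 2428 = (880 + 169/4) - 2428 = 3689/4 - 2428 = -6023/4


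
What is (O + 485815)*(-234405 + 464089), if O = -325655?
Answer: 36786189440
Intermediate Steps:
(O + 485815)*(-234405 + 464089) = (-325655 + 485815)*(-234405 + 464089) = 160160*229684 = 36786189440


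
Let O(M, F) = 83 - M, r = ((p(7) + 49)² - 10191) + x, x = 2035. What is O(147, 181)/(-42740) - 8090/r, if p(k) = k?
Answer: 8652197/5363870 ≈ 1.6131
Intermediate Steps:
r = -5020 (r = ((7 + 49)² - 10191) + 2035 = (56² - 10191) + 2035 = (3136 - 10191) + 2035 = -7055 + 2035 = -5020)
O(147, 181)/(-42740) - 8090/r = (83 - 1*147)/(-42740) - 8090/(-5020) = (83 - 147)*(-1/42740) - 8090*(-1/5020) = -64*(-1/42740) + 809/502 = 16/10685 + 809/502 = 8652197/5363870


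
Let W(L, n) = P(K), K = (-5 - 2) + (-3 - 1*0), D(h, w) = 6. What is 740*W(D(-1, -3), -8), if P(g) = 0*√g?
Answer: 0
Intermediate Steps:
K = -10 (K = -7 + (-3 + 0) = -7 - 3 = -10)
P(g) = 0
W(L, n) = 0
740*W(D(-1, -3), -8) = 740*0 = 0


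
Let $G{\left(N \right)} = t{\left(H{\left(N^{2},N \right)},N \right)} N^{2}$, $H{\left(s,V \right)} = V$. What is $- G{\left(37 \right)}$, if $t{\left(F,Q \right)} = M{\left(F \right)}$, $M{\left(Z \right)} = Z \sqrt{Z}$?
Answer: $- 50653 \sqrt{37} \approx -3.0811 \cdot 10^{5}$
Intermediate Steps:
$M{\left(Z \right)} = Z^{\frac{3}{2}}$
$t{\left(F,Q \right)} = F^{\frac{3}{2}}$
$G{\left(N \right)} = N^{\frac{7}{2}}$ ($G{\left(N \right)} = N^{\frac{3}{2}} N^{2} = N^{\frac{7}{2}}$)
$- G{\left(37 \right)} = - 37^{\frac{7}{2}} = - 50653 \sqrt{37}$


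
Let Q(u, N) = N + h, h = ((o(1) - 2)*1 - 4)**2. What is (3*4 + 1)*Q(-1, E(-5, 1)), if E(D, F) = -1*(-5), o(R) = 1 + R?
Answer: 273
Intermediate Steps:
h = 16 (h = (((1 + 1) - 2)*1 - 4)**2 = ((2 - 2)*1 - 4)**2 = (0*1 - 4)**2 = (0 - 4)**2 = (-4)**2 = 16)
E(D, F) = 5
Q(u, N) = 16 + N (Q(u, N) = N + 16 = 16 + N)
(3*4 + 1)*Q(-1, E(-5, 1)) = (3*4 + 1)*(16 + 5) = (12 + 1)*21 = 13*21 = 273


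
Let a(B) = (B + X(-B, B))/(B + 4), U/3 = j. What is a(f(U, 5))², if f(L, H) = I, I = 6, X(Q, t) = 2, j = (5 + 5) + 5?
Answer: 16/25 ≈ 0.64000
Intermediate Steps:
j = 15 (j = 10 + 5 = 15)
U = 45 (U = 3*15 = 45)
f(L, H) = 6
a(B) = (2 + B)/(4 + B) (a(B) = (B + 2)/(B + 4) = (2 + B)/(4 + B))
a(f(U, 5))² = ((2 + 6)/(4 + 6))² = (8/10)² = ((⅒)*8)² = (⅘)² = 16/25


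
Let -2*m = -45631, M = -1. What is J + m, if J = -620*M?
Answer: 46871/2 ≈ 23436.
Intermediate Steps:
m = 45631/2 (m = -½*(-45631) = 45631/2 ≈ 22816.)
J = 620 (J = -620*(-1) = 620)
J + m = 620 + 45631/2 = 46871/2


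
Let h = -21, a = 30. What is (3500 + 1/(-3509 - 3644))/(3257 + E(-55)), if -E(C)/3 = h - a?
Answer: 25035499/24391730 ≈ 1.0264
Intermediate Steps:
E(C) = 153 (E(C) = -3*(-21 - 1*30) = -3*(-21 - 30) = -3*(-51) = 153)
(3500 + 1/(-3509 - 3644))/(3257 + E(-55)) = (3500 + 1/(-3509 - 3644))/(3257 + 153) = (3500 + 1/(-7153))/3410 = (3500 - 1/7153)*(1/3410) = (25035499/7153)*(1/3410) = 25035499/24391730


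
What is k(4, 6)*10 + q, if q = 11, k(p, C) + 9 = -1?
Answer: -89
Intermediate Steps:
k(p, C) = -10 (k(p, C) = -9 - 1 = -10)
k(4, 6)*10 + q = -10*10 + 11 = -100 + 11 = -89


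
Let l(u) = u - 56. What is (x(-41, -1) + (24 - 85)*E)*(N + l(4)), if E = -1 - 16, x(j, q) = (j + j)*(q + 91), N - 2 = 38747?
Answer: -245455071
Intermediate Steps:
N = 38749 (N = 2 + 38747 = 38749)
x(j, q) = 2*j*(91 + q) (x(j, q) = (2*j)*(91 + q) = 2*j*(91 + q))
E = -17
l(u) = -56 + u
(x(-41, -1) + (24 - 85)*E)*(N + l(4)) = (2*(-41)*(91 - 1) + (24 - 85)*(-17))*(38749 + (-56 + 4)) = (2*(-41)*90 - 61*(-17))*(38749 - 52) = (-7380 + 1037)*38697 = -6343*38697 = -245455071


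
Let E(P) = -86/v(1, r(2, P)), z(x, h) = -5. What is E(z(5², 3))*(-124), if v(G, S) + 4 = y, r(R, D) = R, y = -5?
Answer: -10664/9 ≈ -1184.9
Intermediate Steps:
v(G, S) = -9 (v(G, S) = -4 - 5 = -9)
E(P) = 86/9 (E(P) = -86/(-9) = -86*(-⅑) = 86/9)
E(z(5², 3))*(-124) = (86/9)*(-124) = -10664/9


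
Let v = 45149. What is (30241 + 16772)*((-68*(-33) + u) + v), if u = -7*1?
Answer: 2227758018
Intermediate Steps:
u = -7
(30241 + 16772)*((-68*(-33) + u) + v) = (30241 + 16772)*((-68*(-33) - 7) + 45149) = 47013*((2244 - 7) + 45149) = 47013*(2237 + 45149) = 47013*47386 = 2227758018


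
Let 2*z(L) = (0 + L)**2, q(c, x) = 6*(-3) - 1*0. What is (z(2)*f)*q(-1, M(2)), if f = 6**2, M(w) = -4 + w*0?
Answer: -1296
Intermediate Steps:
M(w) = -4 (M(w) = -4 + 0 = -4)
q(c, x) = -18 (q(c, x) = -18 + 0 = -18)
f = 36
z(L) = L**2/2 (z(L) = (0 + L)**2/2 = L**2/2)
(z(2)*f)*q(-1, M(2)) = (((1/2)*2**2)*36)*(-18) = (((1/2)*4)*36)*(-18) = (2*36)*(-18) = 72*(-18) = -1296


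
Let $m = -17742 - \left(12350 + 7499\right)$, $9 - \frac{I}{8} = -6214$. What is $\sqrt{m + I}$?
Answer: $\sqrt{12193} \approx 110.42$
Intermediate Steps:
$I = 49784$ ($I = 72 - -49712 = 72 + 49712 = 49784$)
$m = -37591$ ($m = -17742 - 19849 = -37591$)
$\sqrt{m + I} = \sqrt{-37591 + 49784} = \sqrt{12193}$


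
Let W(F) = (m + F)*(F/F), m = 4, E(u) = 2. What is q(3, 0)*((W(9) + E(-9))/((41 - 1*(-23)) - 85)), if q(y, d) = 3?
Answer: -15/7 ≈ -2.1429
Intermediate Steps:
W(F) = 4 + F (W(F) = (4 + F)*(F/F) = (4 + F)*1 = 4 + F)
q(3, 0)*((W(9) + E(-9))/((41 - 1*(-23)) - 85)) = 3*(((4 + 9) + 2)/((41 - 1*(-23)) - 85)) = 3*((13 + 2)/((41 + 23) - 85)) = 3*(15/(64 - 85)) = 3*(15/(-21)) = 3*(15*(-1/21)) = 3*(-5/7) = -15/7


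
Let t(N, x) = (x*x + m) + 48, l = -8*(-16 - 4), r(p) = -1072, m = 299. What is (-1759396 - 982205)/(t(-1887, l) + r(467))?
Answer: -2741601/24875 ≈ -110.22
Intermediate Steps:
l = 160 (l = -8*(-20) = 160)
t(N, x) = 347 + x² (t(N, x) = (x*x + 299) + 48 = (x² + 299) + 48 = (299 + x²) + 48 = 347 + x²)
(-1759396 - 982205)/(t(-1887, l) + r(467)) = (-1759396 - 982205)/((347 + 160²) - 1072) = -2741601/((347 + 25600) - 1072) = -2741601/(25947 - 1072) = -2741601/24875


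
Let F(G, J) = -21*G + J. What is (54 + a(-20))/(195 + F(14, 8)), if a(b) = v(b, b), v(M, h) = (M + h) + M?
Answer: 6/91 ≈ 0.065934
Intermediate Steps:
v(M, h) = h + 2*M
a(b) = 3*b (a(b) = b + 2*b = 3*b)
F(G, J) = J - 21*G
(54 + a(-20))/(195 + F(14, 8)) = (54 + 3*(-20))/(195 + (8 - 21*14)) = (54 - 60)/(195 + (8 - 294)) = -6/(195 - 286) = -6/(-91) = -6*(-1/91) = 6/91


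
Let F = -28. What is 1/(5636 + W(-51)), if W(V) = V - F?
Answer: 1/5613 ≈ 0.00017816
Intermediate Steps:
W(V) = 28 + V (W(V) = V - 1*(-28) = V + 28 = 28 + V)
1/(5636 + W(-51)) = 1/(5636 + (28 - 51)) = 1/(5636 - 23) = 1/5613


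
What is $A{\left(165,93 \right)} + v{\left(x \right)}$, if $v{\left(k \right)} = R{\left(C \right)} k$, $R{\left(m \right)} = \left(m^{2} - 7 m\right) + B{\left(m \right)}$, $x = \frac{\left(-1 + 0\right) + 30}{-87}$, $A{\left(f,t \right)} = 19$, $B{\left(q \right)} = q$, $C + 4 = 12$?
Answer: $\frac{41}{3} \approx 13.667$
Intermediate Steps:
$C = 8$ ($C = -4 + 12 = 8$)
$x = - \frac{1}{3}$ ($x = \left(-1 + 30\right) \left(- \frac{1}{87}\right) = 29 \left(- \frac{1}{87}\right) = - \frac{1}{3} \approx -0.33333$)
$R{\left(m \right)} = m^{2} - 6 m$ ($R{\left(m \right)} = \left(m^{2} - 7 m\right) + m = m^{2} - 6 m$)
$v{\left(k \right)} = 16 k$ ($v{\left(k \right)} = 8 \left(-6 + 8\right) k = 8 \cdot 2 k = 16 k$)
$A{\left(165,93 \right)} + v{\left(x \right)} = 19 + 16 \left(- \frac{1}{3}\right) = 19 - \frac{16}{3} = \frac{41}{3}$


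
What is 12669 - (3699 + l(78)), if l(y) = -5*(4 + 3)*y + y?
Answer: 11622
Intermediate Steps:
l(y) = -34*y (l(y) = -35*y + y = -34*y)
12669 - (3699 + l(78)) = 12669 - (3699 - 34*78) = 12669 - (3699 - 2652) = 12669 - 1*1047 = 12669 - 1047 = 11622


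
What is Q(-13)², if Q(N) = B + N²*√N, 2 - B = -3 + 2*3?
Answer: (1 - 169*I*√13)² ≈ -3.7129e+5 - 1219.0*I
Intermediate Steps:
B = -1 (B = 2 - (-3 + 2*3) = 2 - (-3 + 6) = 2 - 1*3 = 2 - 3 = -1)
Q(N) = -1 + N^(5/2) (Q(N) = -1 + N²*√N = -1 + N^(5/2))
Q(-13)² = (-1 + (-13)^(5/2))² = (-1 + 169*I*√13)²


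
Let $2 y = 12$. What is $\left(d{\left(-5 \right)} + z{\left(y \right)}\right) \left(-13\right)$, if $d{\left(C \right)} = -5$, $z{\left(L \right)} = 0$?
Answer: $65$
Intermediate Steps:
$y = 6$ ($y = \frac{1}{2} \cdot 12 = 6$)
$\left(d{\left(-5 \right)} + z{\left(y \right)}\right) \left(-13\right) = \left(-5 + 0\right) \left(-13\right) = \left(-5\right) \left(-13\right) = 65$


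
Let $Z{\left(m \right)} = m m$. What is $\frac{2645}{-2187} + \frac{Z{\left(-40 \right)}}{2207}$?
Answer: $- \frac{2338315}{4826709} \approx -0.48445$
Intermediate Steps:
$Z{\left(m \right)} = m^{2}$
$\frac{2645}{-2187} + \frac{Z{\left(-40 \right)}}{2207} = \frac{2645}{-2187} + \frac{\left(-40\right)^{2}}{2207} = 2645 \left(- \frac{1}{2187}\right) + 1600 \cdot \frac{1}{2207} = - \frac{2645}{2187} + \frac{1600}{2207} = - \frac{2338315}{4826709}$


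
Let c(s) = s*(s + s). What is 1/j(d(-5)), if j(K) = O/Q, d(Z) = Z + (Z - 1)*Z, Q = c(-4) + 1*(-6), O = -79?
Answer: -26/79 ≈ -0.32911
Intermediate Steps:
c(s) = 2*s**2 (c(s) = s*(2*s) = 2*s**2)
Q = 26 (Q = 2*(-4)**2 + 1*(-6) = 2*16 - 6 = 32 - 6 = 26)
d(Z) = Z + Z*(-1 + Z) (d(Z) = Z + (-1 + Z)*Z = Z + Z*(-1 + Z))
j(K) = -79/26
1/j(d(-5)) = 1/(-79/26) = -26/79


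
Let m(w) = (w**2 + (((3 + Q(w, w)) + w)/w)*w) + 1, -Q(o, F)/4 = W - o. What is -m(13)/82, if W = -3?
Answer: -125/41 ≈ -3.0488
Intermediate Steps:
Q(o, F) = 12 + 4*o (Q(o, F) = -4*(-3 - o) = 12 + 4*o)
m(w) = 16 + w**2 + 5*w (m(w) = (w**2 + (((3 + (12 + 4*w)) + w)/w)*w) + 1 = (w**2 + (((15 + 4*w) + w)/w)*w) + 1 = (w**2 + ((15 + 5*w)/w)*w) + 1 = (w**2 + (15 + 5*w)) + 1 = (15 + w**2 + 5*w) + 1 = 16 + w**2 + 5*w)
-m(13)/82 = -(16 + 13**2 + 5*13)/82 = -(16 + 169 + 65)/82 = -250/82 = -1*125/41 = -125/41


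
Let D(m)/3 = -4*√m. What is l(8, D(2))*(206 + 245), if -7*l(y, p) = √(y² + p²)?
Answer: -1804*√22/7 ≈ -1208.8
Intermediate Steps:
D(m) = -12*√m (D(m) = 3*(-4*√m) = -12*√m)
l(y, p) = -√(p² + y²)/7 (l(y, p) = -√(y² + p²)/7 = -√(p² + y²)/7)
l(8, D(2))*(206 + 245) = (-√((-12*√2)² + 8²)/7)*(206 + 245) = -√(288 + 64)/7*451 = -4*√22/7*451 = -1804*√22/7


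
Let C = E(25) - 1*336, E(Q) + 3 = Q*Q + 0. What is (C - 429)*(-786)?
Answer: 112398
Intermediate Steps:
E(Q) = -3 + Q**2 (E(Q) = -3 + (Q*Q + 0) = -3 + (Q**2 + 0) = -3 + Q**2)
C = 286 (C = (-3 + 25**2) - 1*336 = (-3 + 625) - 336 = 622 - 336 = 286)
(C - 429)*(-786) = (286 - 429)*(-786) = -143*(-786) = 112398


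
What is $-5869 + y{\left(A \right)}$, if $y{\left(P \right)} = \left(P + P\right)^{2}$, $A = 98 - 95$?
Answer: $-5833$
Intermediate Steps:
$A = 3$
$y{\left(P \right)} = 4 P^{2}$ ($y{\left(P \right)} = \left(2 P\right)^{2} = 4 P^{2}$)
$-5869 + y{\left(A \right)} = -5869 + 4 \cdot 3^{2} = -5869 + 4 \cdot 9 = -5869 + 36 = -5833$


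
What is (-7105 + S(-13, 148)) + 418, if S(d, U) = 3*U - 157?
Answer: -6400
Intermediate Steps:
S(d, U) = -157 + 3*U
(-7105 + S(-13, 148)) + 418 = (-7105 + (-157 + 3*148)) + 418 = (-7105 + (-157 + 444)) + 418 = (-7105 + 287) + 418 = -6818 + 418 = -6400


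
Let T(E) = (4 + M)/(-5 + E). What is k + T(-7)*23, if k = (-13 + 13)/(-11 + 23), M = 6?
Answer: -115/6 ≈ -19.167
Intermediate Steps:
k = 0 (k = 0/12 = 0*(1/12) = 0)
T(E) = 10/(-5 + E) (T(E) = (4 + 6)/(-5 + E) = 10/(-5 + E))
k + T(-7)*23 = 0 + (10/(-5 - 7))*23 = 0 + (10/(-12))*23 = 0 + (10*(-1/12))*23 = 0 - ⅚*23 = 0 - 115/6 = -115/6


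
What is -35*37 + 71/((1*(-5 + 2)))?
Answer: -3956/3 ≈ -1318.7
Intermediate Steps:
-35*37 + 71/((1*(-5 + 2))) = -1295 + 71/((1*(-3))) = -1295 + 71/(-3) = -1295 + 71*(-1/3) = -1295 - 71/3 = -3956/3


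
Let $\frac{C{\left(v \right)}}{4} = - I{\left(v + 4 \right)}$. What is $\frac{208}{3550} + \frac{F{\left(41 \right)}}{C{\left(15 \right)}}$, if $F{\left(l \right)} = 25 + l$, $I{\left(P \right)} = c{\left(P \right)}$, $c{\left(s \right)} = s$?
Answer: $- \frac{54623}{67450} \approx -0.80983$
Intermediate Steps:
$I{\left(P \right)} = P$
$C{\left(v \right)} = -16 - 4 v$ ($C{\left(v \right)} = 4 \left(- (v + 4)\right) = 4 \left(- (4 + v)\right) = 4 \left(-4 - v\right) = -16 - 4 v$)
$\frac{208}{3550} + \frac{F{\left(41 \right)}}{C{\left(15 \right)}} = \frac{208}{3550} + \frac{25 + 41}{-16 - 60} = 208 \cdot \frac{1}{3550} + \frac{66}{-16 - 60} = \frac{104}{1775} + \frac{66}{-76} = \frac{104}{1775} + 66 \left(- \frac{1}{76}\right) = \frac{104}{1775} - \frac{33}{38} = - \frac{54623}{67450}$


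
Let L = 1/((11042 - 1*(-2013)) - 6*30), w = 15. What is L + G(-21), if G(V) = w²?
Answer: 2896876/12875 ≈ 225.00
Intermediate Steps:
G(V) = 225 (G(V) = 15² = 225)
L = 1/12875 (L = 1/((11042 + 2013) - 180) = 1/(13055 - 180) = 1/12875 ≈ 7.7670e-5)
L + G(-21) = 1/12875 + 225 = 2896876/12875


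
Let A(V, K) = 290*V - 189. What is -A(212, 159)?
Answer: -61291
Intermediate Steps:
A(V, K) = -189 + 290*V
-A(212, 159) = -(-189 + 290*212) = -(-189 + 61480) = -1*61291 = -61291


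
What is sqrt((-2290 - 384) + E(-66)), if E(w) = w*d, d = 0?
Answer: I*sqrt(2674) ≈ 51.711*I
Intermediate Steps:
E(w) = 0 (E(w) = w*0 = 0)
sqrt((-2290 - 384) + E(-66)) = sqrt((-2290 - 384) + 0) = sqrt(-2674 + 0) = sqrt(-2674) = I*sqrt(2674)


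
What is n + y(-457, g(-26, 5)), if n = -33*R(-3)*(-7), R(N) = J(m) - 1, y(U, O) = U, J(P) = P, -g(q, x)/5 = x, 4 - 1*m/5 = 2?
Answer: 1622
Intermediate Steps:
m = 10 (m = 20 - 5*2 = 20 - 10 = 10)
g(q, x) = -5*x
R(N) = 9 (R(N) = 10 - 1 = 9)
n = 2079 (n = -33*9*(-7) = -297*(-7) = 2079)
n + y(-457, g(-26, 5)) = 2079 - 457 = 1622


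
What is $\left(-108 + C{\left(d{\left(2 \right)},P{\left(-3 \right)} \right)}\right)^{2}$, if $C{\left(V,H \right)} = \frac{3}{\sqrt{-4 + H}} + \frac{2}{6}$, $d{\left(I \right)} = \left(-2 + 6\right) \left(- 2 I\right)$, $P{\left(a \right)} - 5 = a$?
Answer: $\frac{208577}{18} + 323 i \sqrt{2} \approx 11588.0 + 456.79 i$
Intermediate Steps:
$P{\left(a \right)} = 5 + a$
$d{\left(I \right)} = - 8 I$ ($d{\left(I \right)} = 4 \left(- 2 I\right) = - 8 I$)
$C{\left(V,H \right)} = \frac{1}{3} + \frac{3}{\sqrt{-4 + H}}$ ($C{\left(V,H \right)} = \frac{3}{\sqrt{-4 + H}} + 2 \cdot \frac{1}{6} = \frac{3}{\sqrt{-4 + H}} + \frac{1}{3} = \frac{1}{3} + \frac{3}{\sqrt{-4 + H}}$)
$\left(-108 + C{\left(d{\left(2 \right)},P{\left(-3 \right)} \right)}\right)^{2} = \left(-108 + \left(\frac{1}{3} + \frac{3}{\sqrt{-4 + \left(5 - 3\right)}}\right)\right)^{2} = \left(-108 + \left(\frac{1}{3} + \frac{3}{\sqrt{-4 + 2}}\right)\right)^{2} = \left(-108 + \left(\frac{1}{3} + \frac{3}{i \sqrt{2}}\right)\right)^{2} = \left(-108 + \left(\frac{1}{3} + 3 \left(- \frac{i \sqrt{2}}{2}\right)\right)\right)^{2} = \left(-108 + \left(\frac{1}{3} - \frac{3 i \sqrt{2}}{2}\right)\right)^{2} = \left(- \frac{323}{3} - \frac{3 i \sqrt{2}}{2}\right)^{2}$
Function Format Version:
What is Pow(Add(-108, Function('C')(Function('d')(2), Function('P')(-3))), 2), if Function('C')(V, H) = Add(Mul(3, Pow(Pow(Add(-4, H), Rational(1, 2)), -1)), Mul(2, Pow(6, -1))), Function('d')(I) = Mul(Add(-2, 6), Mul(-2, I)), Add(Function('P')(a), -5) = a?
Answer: Add(Rational(208577, 18), Mul(323, I, Pow(2, Rational(1, 2)))) ≈ Add(11588., Mul(456.79, I))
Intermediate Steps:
Function('P')(a) = Add(5, a)
Function('d')(I) = Mul(-8, I) (Function('d')(I) = Mul(4, Mul(-2, I)) = Mul(-8, I))
Function('C')(V, H) = Add(Rational(1, 3), Mul(3, Pow(Add(-4, H), Rational(-1, 2)))) (Function('C')(V, H) = Add(Mul(3, Pow(Add(-4, H), Rational(-1, 2))), Mul(2, Rational(1, 6))) = Add(Mul(3, Pow(Add(-4, H), Rational(-1, 2))), Rational(1, 3)) = Add(Rational(1, 3), Mul(3, Pow(Add(-4, H), Rational(-1, 2)))))
Pow(Add(-108, Function('C')(Function('d')(2), Function('P')(-3))), 2) = Pow(Add(-108, Add(Rational(1, 3), Mul(3, Pow(Add(-4, Add(5, -3)), Rational(-1, 2))))), 2) = Pow(Add(-108, Add(Rational(1, 3), Mul(3, Pow(Add(-4, 2), Rational(-1, 2))))), 2) = Pow(Add(-108, Add(Rational(1, 3), Mul(3, Pow(-2, Rational(-1, 2))))), 2) = Pow(Add(-108, Add(Rational(1, 3), Mul(3, Mul(Rational(-1, 2), I, Pow(2, Rational(1, 2)))))), 2) = Pow(Add(-108, Add(Rational(1, 3), Mul(Rational(-3, 2), I, Pow(2, Rational(1, 2))))), 2) = Pow(Add(Rational(-323, 3), Mul(Rational(-3, 2), I, Pow(2, Rational(1, 2)))), 2)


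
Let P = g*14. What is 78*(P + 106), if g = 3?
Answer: 11544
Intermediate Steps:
P = 42 (P = 3*14 = 42)
78*(P + 106) = 78*(42 + 106) = 78*148 = 11544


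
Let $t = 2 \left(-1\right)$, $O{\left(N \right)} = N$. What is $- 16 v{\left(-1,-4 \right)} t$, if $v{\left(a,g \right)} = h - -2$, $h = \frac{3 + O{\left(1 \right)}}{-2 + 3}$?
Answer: $192$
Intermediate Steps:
$t = -2$
$h = 4$ ($h = \frac{3 + 1}{-2 + 3} = \frac{4}{1} = 4 \cdot 1 = 4$)
$v{\left(a,g \right)} = 6$ ($v{\left(a,g \right)} = 4 - -2 = 4 + 2 = 6$)
$- 16 v{\left(-1,-4 \right)} t = \left(-16\right) 6 \left(-2\right) = \left(-96\right) \left(-2\right) = 192$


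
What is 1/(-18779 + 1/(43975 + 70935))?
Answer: -114910/2157894889 ≈ -5.3251e-5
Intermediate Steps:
1/(-18779 + 1/(43975 + 70935)) = 1/(-18779 + 1/114910) = 1/(-2157894889/114910) = -114910/2157894889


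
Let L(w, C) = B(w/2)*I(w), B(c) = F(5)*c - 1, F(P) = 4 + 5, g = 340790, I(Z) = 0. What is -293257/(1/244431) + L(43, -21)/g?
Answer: -71681101767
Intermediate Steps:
F(P) = 9
B(c) = -1 + 9*c (B(c) = 9*c - 1 = -1 + 9*c)
L(w, C) = 0 (L(w, C) = (-1 + 9*(w/2))*0 = (-1 + 9*w/2)*0 = 0)
-293257/(1/244431) + L(43, -21)/g = -293257/(1/244431) + 0/340790 = -293257/1/244431 + 0*(1/340790) = -293257*244431 + 0 = -71681101767 + 0 = -71681101767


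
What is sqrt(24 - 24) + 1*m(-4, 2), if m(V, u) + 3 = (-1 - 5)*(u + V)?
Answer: 9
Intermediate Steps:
m(V, u) = -3 - 6*V - 6*u (m(V, u) = -3 + (-1 - 5)*(u + V) = -3 - 6*(V + u) = -3 + (-6*V - 6*u) = -3 - 6*V - 6*u)
sqrt(24 - 24) + 1*m(-4, 2) = sqrt(24 - 24) + 1*(-3 - 6*(-4) - 6*2) = sqrt(0) + 1*(-3 + 24 - 12) = 0 + 1*9 = 0 + 9 = 9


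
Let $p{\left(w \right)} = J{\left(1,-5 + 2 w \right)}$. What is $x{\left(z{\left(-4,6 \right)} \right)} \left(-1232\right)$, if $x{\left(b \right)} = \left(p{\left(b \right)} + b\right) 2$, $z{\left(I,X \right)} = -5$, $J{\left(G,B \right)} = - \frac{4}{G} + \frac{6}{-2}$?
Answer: $29568$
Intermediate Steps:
$J{\left(G,B \right)} = -3 - \frac{4}{G}$ ($J{\left(G,B \right)} = - \frac{4}{G} + 6 \left(- \frac{1}{2}\right) = - \frac{4}{G} - 3 = -3 - \frac{4}{G}$)
$p{\left(w \right)} = -7$ ($p{\left(w \right)} = -3 - \frac{4}{1} = -3 - 4 = -7$)
$x{\left(b \right)} = -14 + 2 b$ ($x{\left(b \right)} = \left(-7 + b\right) 2 = -14 + 2 b$)
$x{\left(z{\left(-4,6 \right)} \right)} \left(-1232\right) = \left(-14 + 2 \left(-5\right)\right) \left(-1232\right) = \left(-14 - 10\right) \left(-1232\right) = \left(-24\right) \left(-1232\right) = 29568$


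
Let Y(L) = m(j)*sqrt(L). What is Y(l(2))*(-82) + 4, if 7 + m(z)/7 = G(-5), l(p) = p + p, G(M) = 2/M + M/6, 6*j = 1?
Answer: 141838/15 ≈ 9455.9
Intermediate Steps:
j = 1/6 (j = (1/6)*1 = 1/6 ≈ 0.16667)
G(M) = 2/M + M/6 (G(M) = 2/M + M*(1/6) = 2/M + M/6)
l(p) = 2*p
m(z) = -1729/30 (m(z) = -49 + 7*(2/(-5) + (1/6)*(-5)) = -49 + 7*(2*(-1/5) - 5/6) = -49 + 7*(-2/5 - 5/6) = -49 + 7*(-37/30) = -49 - 259/30 = -1729/30)
Y(L) = -1729*sqrt(L)/30
Y(l(2))*(-82) + 4 = -1729*sqrt(2*2)/30*(-82) + 4 = -1729*sqrt(4)/30*(-82) + 4 = -1729/30*2*(-82) + 4 = -1729/15*(-82) + 4 = 141778/15 + 4 = 141838/15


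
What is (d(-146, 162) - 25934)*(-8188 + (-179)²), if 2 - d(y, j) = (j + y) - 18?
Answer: -618508290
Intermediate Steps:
d(y, j) = 20 - j - y (d(y, j) = 2 - ((j + y) - 18) = 2 - (-18 + j + y) = 2 + (18 - j - y) = 20 - j - y)
(d(-146, 162) - 25934)*(-8188 + (-179)²) = ((20 - 1*162 - 1*(-146)) - 25934)*(-8188 + (-179)²) = ((20 - 162 + 146) - 25934)*(-8188 + 32041) = (4 - 25934)*23853 = -25930*23853 = -618508290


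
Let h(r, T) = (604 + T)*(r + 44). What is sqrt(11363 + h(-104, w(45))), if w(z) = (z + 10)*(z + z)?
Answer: I*sqrt(321877) ≈ 567.34*I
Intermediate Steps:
w(z) = 2*z*(10 + z) (w(z) = (10 + z)*(2*z) = 2*z*(10 + z))
h(r, T) = (44 + r)*(604 + T) (h(r, T) = (604 + T)*(44 + r) = (44 + r)*(604 + T))
sqrt(11363 + h(-104, w(45))) = sqrt(11363 + (26576 + 44*(2*45*(10 + 45)) + 604*(-104) + (2*45*(10 + 45))*(-104))) = sqrt(11363 + (26576 + 44*(2*45*55) - 62816 + (2*45*55)*(-104))) = sqrt(11363 + (26576 + 44*4950 - 62816 + 4950*(-104))) = sqrt(11363 + (26576 + 217800 - 62816 - 514800)) = sqrt(11363 - 333240) = sqrt(-321877) = I*sqrt(321877)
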